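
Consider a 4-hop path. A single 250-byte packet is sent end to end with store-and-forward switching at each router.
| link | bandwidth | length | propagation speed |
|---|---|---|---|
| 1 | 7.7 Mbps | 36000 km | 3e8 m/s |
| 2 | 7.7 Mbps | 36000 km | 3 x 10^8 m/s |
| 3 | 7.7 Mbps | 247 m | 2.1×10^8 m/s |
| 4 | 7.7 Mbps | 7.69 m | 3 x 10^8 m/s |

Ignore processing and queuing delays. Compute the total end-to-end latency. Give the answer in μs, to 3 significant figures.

241000 μs

L = 250 × 8 = 2000 bits.
Transmission delay per hop = L/R = 2000/7700000 = 259.74 μs; 4 hops → 1038.96 μs.
Propagation delays (d/s per hop): 120000, 120000, 1.17619, 0.0256333 μs; sum = 240001 μs.
End-to-end = 241000 μs.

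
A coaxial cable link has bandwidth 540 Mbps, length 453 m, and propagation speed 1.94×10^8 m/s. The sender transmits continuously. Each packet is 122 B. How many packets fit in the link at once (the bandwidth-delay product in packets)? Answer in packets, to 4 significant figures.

Propagation delay = 453 / 194000000 = 2.33505e-06 s.
BDP = R × t_prop = 540000000 × 2.33505e-06 = 1260.93 bits.
In packets of 976 bits: 1.292 packets.

1.292 packets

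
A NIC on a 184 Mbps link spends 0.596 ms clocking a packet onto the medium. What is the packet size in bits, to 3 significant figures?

L = R × t_tx = 184000000 b/s × 0.000596 s = 109664 bits.

110000 bits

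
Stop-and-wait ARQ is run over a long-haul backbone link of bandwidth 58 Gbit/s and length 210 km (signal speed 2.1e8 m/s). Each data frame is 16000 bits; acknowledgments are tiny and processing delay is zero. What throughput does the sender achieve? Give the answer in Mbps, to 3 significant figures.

8.00 Mbps

t_tx = L/R = 16000/58000000000 = 2.75862e-07 s.
t_prop = 210000/210000000 = 0.001 s; RTT = 0.002 s.
Cycle = t_tx + RTT = 0.00200028 s.
Throughput = L / cycle = 16000 / 0.00200028 = 8.00 Mbps.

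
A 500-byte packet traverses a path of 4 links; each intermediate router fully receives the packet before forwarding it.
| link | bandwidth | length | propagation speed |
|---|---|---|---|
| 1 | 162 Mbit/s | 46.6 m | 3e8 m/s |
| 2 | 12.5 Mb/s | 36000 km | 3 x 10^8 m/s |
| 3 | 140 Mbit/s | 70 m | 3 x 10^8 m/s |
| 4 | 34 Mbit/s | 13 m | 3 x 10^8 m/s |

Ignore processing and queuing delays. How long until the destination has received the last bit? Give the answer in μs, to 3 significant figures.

L = 500 × 8 = 4000 bits.
Transmission delays (L/R per hop): 24.6914, 320, 28.5714, 117.647 μs; sum = 490.91 μs.
Propagation delays (d/s per hop): 0.155333, 120000, 0.233333, 0.0433333 μs; sum = 120000 μs.
End-to-end = 120000 μs.

120000 μs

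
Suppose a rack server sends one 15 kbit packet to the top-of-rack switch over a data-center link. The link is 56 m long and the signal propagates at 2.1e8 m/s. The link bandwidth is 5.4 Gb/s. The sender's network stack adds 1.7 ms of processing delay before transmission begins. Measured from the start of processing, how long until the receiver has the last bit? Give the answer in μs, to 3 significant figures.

L = 15000 bits.
Transmission delay = L/R = 15000 / 5400000000 = 2.77778 μs.
Propagation delay = d/s = 56 m / 210000000 m/s = 0.266667 μs.
Plus processing delay 1.7 ms = 1700 μs.
Total = 1700 μs.

1700 μs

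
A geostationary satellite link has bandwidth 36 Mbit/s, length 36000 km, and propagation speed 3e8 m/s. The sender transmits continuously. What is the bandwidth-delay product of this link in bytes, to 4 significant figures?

Propagation delay = 36000000 / 300000000 = 0.12 s.
BDP = R × t_prop = 36000000 × 0.12 = 4320000 bits.
In bytes: 4320000/8 = 540000 bytes.

540000 bytes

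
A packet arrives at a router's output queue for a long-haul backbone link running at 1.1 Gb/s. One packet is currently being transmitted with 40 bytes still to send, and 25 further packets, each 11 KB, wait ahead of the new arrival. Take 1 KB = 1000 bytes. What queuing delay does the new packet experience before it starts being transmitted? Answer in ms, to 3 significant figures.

2.00 ms

Each queued packet: L/R = 88000/1100000000 = 0.08 ms.
25 queued → 2 ms.
Plus remaining 320 bits of current packet: 0.000290909 ms.
Queuing delay = 2.00 ms.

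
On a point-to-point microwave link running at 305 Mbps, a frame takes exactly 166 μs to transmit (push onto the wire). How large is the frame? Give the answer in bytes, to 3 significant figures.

L = R × t_tx = 305000000 b/s × 0.000166 s = 50630 bits.
In bytes: 50630 / 8 = 6330 bytes.

6330 bytes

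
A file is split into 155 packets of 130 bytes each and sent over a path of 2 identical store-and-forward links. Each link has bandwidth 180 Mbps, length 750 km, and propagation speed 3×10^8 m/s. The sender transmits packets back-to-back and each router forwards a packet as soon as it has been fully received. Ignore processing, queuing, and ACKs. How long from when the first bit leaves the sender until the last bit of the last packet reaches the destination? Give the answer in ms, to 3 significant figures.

Per-hop transmission t_tx = L/R = 1040/180000000 = 0.00577778 ms.
Per-hop propagation t_prop = 750000/300000000 = 2.5 ms.
Pipeline fill: first packet needs 2·t_tx to clear all hops; remaining 154 packets each add one t_tx.
Total = (2+155-1)·t_tx + 2·t_prop = 156·0.00577778 + 2·2.5 = 5.90 ms.

5.90 ms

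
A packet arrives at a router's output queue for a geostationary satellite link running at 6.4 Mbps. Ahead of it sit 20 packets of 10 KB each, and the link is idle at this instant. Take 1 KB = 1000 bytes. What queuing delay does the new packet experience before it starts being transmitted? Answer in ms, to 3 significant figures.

250 ms

Each queued packet: L/R = 80000/6400000 = 12.5 ms.
20 queued → 250 ms.
Queuing delay = 250 ms.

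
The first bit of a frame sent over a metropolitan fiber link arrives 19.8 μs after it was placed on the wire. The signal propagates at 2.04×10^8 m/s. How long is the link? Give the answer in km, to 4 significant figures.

4.039 km

d = s × t_prop = 204000000 × 1.98e-05 = 4.039 km.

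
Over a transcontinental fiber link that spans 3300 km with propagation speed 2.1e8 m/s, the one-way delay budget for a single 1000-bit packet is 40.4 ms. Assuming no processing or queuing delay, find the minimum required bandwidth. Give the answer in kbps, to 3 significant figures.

40.5 kbps

Propagation delay = 3300000 / 210000000 = 15.7143 ms.
Transmission budget = 40.4 − 15.7143 = 24.6857 ms.
R ≥ L / t_tx = 1000 bits / 0.0246857 s = 40.5 kbps.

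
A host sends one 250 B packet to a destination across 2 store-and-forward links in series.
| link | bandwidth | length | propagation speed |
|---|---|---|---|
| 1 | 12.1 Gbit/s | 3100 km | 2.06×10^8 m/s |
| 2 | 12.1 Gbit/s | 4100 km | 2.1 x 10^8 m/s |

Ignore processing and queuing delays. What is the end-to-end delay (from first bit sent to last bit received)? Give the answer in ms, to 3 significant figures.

34.6 ms

L = 250 × 8 = 2000 bits.
Transmission delay per hop = L/R = 2000/12100000000 = 0.000165289 ms; 2 hops → 0.000330579 ms.
Propagation delays (d/s per hop): 15.0485, 19.5238 ms; sum = 34.5724 ms.
End-to-end = 34.6 ms.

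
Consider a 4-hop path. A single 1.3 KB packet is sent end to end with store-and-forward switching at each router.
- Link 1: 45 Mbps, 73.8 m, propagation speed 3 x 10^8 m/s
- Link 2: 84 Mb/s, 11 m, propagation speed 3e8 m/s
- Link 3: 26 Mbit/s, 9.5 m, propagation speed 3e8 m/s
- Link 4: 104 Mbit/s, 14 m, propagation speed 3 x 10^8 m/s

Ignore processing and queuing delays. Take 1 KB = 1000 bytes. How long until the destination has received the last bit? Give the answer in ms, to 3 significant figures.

L = 10400 bits.
Transmission delays (L/R per hop): 0.231111, 0.12381, 0.4, 0.1 ms; sum = 0.854921 ms.
Propagation delays (d/s per hop): 0.000246, 3.66667e-05, 3.16667e-05, 4.66667e-05 ms; sum = 0.000361 ms.
End-to-end = 0.855 ms.

0.855 ms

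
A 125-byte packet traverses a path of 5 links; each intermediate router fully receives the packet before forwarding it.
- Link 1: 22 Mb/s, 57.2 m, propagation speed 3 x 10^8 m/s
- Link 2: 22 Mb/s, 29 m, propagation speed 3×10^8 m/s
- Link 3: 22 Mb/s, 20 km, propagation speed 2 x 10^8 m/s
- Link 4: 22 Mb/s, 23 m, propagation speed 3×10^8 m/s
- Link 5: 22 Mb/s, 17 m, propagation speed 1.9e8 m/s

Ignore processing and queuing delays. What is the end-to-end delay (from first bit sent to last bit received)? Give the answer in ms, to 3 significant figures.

L = 125 × 8 = 1000 bits.
Transmission delay per hop = L/R = 1000/22000000 = 0.0454545 ms; 5 hops → 0.227273 ms.
Propagation delays (d/s per hop): 0.000190667, 9.66667e-05, 0.1, 7.66667e-05, 8.94737e-05 ms; sum = 0.100453 ms.
End-to-end = 0.328 ms.

0.328 ms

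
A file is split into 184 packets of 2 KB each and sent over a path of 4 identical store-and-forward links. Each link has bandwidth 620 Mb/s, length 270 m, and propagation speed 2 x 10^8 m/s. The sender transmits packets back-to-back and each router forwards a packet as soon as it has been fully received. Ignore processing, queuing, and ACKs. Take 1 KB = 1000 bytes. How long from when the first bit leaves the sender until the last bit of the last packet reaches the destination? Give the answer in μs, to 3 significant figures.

4830 μs

Per-hop transmission t_tx = L/R = 16000/620000000 = 25.8065 μs.
Per-hop propagation t_prop = 270/200000000 = 1.35 μs.
Pipeline fill: first packet needs 4·t_tx to clear all hops; remaining 183 packets each add one t_tx.
Total = (4+184-1)·t_tx + 4·t_prop = 187·25.8065 + 4·1.35 = 4830 μs.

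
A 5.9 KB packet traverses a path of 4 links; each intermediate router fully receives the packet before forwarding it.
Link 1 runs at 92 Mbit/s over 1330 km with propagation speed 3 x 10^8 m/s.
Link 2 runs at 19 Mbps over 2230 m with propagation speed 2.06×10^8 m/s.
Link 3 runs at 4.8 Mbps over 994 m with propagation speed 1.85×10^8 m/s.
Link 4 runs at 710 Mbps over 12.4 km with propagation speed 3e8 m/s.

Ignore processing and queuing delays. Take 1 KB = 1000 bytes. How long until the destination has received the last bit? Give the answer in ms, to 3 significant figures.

L = 47200 bits.
Transmission delays (L/R per hop): 0.513043, 2.48421, 9.83333, 0.0664789 ms; sum = 12.8971 ms.
Propagation delays (d/s per hop): 4.43333, 0.0108252, 0.00537297, 0.0413333 ms; sum = 4.49086 ms.
End-to-end = 17.4 ms.

17.4 ms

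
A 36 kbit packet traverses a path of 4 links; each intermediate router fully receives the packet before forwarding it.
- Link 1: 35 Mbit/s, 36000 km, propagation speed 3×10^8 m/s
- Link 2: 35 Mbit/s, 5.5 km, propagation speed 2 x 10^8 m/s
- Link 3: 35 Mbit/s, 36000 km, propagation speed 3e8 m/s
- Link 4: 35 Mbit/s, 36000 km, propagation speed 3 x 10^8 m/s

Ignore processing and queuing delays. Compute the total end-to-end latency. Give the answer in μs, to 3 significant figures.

364000 μs

L = 36000 bits.
Transmission delay per hop = L/R = 36000/35000000 = 1028.57 μs; 4 hops → 4114.29 μs.
Propagation delays (d/s per hop): 120000, 27.5, 120000, 120000 μs; sum = 360028 μs.
End-to-end = 364000 μs.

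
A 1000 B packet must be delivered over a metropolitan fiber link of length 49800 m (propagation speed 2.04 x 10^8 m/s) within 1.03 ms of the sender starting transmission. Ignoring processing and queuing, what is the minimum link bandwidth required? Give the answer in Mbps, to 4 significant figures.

L = 8000 bits.
Propagation delay = 49800 / 204000000 = 0.244118 ms.
Transmission budget = 1.03 − 0.244118 = 0.785882 ms.
R ≥ L / t_tx = 8000 bits / 0.000785882 s = 10.18 Mbps.

10.18 Mbps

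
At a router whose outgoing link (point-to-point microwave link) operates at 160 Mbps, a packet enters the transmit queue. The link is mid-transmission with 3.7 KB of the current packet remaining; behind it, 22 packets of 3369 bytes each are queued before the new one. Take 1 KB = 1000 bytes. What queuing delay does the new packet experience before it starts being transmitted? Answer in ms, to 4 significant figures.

Each queued packet: L/R = 26952/160000000 = 0.16845 ms.
22 queued → 3.7059 ms.
Plus remaining 29600 bits of current packet: 0.185 ms.
Queuing delay = 3.891 ms.

3.891 ms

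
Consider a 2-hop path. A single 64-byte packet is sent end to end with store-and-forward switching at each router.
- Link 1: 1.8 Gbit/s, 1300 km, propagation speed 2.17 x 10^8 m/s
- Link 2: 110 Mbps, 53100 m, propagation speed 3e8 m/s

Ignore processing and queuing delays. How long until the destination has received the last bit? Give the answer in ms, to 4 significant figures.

6.173 ms

L = 64 × 8 = 512 bits.
Transmission delays (L/R per hop): 0.000284444, 0.00465455 ms; sum = 0.00493899 ms.
Propagation delays (d/s per hop): 5.99078, 0.177 ms; sum = 6.16778 ms.
End-to-end = 6.173 ms.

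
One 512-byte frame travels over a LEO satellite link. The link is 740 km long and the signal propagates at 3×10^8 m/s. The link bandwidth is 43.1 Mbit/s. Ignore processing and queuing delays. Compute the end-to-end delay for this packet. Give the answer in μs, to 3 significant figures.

L = 512 × 8 = 4096 bits.
Transmission delay = L/R = 4096 / 43100000 = 95.0348 μs.
Propagation delay = d/s = 740000 m / 300000000 m/s = 2466.67 μs.
Total = 2560 μs.

2560 μs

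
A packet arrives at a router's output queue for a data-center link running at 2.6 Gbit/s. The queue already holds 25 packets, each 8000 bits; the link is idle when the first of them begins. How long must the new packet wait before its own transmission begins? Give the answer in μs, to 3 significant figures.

76.9 μs

Each queued packet: L/R = 8000/2600000000 = 3.07692 μs.
25 queued → 76.9231 μs.
Queuing delay = 76.9 μs.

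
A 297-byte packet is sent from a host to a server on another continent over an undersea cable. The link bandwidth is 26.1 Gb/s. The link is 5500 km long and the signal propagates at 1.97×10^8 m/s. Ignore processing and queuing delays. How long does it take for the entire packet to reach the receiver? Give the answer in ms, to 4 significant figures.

L = 297 × 8 = 2376 bits.
Transmission delay = L/R = 2376 / 26100000000 = 9.10345e-05 ms.
Propagation delay = d/s = 5500000 m / 197000000 m/s = 27.9188 ms.
Total = 27.92 ms.

27.92 ms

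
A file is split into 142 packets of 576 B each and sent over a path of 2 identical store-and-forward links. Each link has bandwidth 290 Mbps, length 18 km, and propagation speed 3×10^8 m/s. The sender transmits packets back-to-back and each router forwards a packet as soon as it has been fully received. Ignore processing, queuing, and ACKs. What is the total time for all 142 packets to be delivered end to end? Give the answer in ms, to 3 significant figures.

Per-hop transmission t_tx = L/R = 4608/290000000 = 0.0158897 ms.
Per-hop propagation t_prop = 18000/300000000 = 0.06 ms.
Pipeline fill: first packet needs 2·t_tx to clear all hops; remaining 141 packets each add one t_tx.
Total = (2+142-1)·t_tx + 2·t_prop = 143·0.0158897 + 2·0.06 = 2.39 ms.

2.39 ms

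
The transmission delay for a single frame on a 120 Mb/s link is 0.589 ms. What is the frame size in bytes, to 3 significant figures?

L = R × t_tx = 120000000 b/s × 0.000589 s = 70680 bits.
In bytes: 70680 / 8 = 8840 bytes.

8840 bytes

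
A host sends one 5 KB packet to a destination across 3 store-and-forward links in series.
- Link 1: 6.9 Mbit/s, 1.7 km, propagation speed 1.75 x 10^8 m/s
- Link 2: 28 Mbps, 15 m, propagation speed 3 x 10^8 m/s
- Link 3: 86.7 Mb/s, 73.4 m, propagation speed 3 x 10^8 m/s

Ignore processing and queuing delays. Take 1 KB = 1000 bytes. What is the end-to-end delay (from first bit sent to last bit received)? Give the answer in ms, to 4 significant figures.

L = 40000 bits.
Transmission delays (L/R per hop): 5.7971, 1.42857, 0.461361 ms; sum = 7.68703 ms.
Propagation delays (d/s per hop): 0.00971429, 5e-05, 0.000244667 ms; sum = 0.010009 ms.
End-to-end = 7.697 ms.

7.697 ms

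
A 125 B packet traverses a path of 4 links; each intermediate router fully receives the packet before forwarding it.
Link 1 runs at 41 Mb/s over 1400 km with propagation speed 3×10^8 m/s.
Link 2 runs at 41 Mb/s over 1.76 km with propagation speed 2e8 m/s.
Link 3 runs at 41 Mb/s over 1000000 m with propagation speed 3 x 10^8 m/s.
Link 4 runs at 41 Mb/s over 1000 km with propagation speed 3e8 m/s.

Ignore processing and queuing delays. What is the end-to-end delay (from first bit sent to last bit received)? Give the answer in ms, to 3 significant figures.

11.4 ms

L = 125 × 8 = 1000 bits.
Transmission delay per hop = L/R = 1000/41000000 = 0.0243902 ms; 4 hops → 0.097561 ms.
Propagation delays (d/s per hop): 4.66667, 0.0088, 3.33333, 3.33333 ms; sum = 11.3421 ms.
End-to-end = 11.4 ms.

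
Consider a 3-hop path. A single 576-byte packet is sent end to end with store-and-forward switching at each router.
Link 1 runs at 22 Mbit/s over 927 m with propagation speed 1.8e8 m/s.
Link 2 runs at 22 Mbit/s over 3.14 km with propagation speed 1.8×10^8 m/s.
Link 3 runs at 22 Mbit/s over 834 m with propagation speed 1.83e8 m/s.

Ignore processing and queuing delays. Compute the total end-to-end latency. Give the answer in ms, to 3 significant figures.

0.656 ms

L = 576 × 8 = 4608 bits.
Transmission delay per hop = L/R = 4608/22000000 = 0.209455 ms; 3 hops → 0.628364 ms.
Propagation delays (d/s per hop): 0.00515, 0.0174444, 0.00455738 ms; sum = 0.0271518 ms.
End-to-end = 0.656 ms.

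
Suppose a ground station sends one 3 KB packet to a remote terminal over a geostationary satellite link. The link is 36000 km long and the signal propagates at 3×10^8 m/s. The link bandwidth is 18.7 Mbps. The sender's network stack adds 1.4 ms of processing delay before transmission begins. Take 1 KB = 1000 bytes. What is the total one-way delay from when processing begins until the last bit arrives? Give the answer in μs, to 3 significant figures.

123000 μs

L = 24000 bits.
Transmission delay = L/R = 24000 / 18700000 = 1283.42 μs.
Propagation delay = d/s = 36000000 m / 300000000 m/s = 120000 μs.
Plus processing delay 1.4 ms = 1400 μs.
Total = 123000 μs.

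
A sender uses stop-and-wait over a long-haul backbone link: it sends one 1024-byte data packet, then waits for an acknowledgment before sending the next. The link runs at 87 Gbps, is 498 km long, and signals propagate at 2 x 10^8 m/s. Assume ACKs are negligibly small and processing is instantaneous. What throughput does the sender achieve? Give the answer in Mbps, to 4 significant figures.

t_tx = L/R = 8192/87000000000 = 9.41609e-08 s.
t_prop = 498000/200000000 = 0.00249 s; RTT = 0.00498 s.
Cycle = t_tx + RTT = 0.00498009 s.
Throughput = L / cycle = 8192 / 0.00498009 = 1.645 Mbps.

1.645 Mbps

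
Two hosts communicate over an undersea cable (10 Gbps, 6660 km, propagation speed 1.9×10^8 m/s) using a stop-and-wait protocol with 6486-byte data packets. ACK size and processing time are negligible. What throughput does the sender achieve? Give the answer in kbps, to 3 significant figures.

740 kbps

t_tx = L/R = 51888/10000000000 = 5.1888e-06 s.
t_prop = 6660000/190000000 = 0.0350526 s; RTT = 0.0701053 s.
Cycle = t_tx + RTT = 0.0701105 s.
Throughput = L / cycle = 51888 / 0.0701105 = 740 kbps.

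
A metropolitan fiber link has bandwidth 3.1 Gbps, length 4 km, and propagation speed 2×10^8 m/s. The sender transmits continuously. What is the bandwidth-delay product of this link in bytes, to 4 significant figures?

Propagation delay = 4000 / 200000000 = 2e-05 s.
BDP = R × t_prop = 3100000000 × 2e-05 = 62000 bits.
In bytes: 62000/8 = 7750 bytes.

7750 bytes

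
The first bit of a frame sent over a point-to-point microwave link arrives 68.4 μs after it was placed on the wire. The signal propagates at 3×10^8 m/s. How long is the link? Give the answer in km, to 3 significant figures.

20.5 km

d = s × t_prop = 300000000 × 6.84e-05 = 20.5 km.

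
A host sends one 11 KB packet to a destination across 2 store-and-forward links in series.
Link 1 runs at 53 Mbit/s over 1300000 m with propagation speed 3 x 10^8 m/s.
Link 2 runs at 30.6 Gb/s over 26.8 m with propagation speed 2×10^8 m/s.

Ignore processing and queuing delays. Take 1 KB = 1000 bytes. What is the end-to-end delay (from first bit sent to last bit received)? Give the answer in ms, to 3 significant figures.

L = 88000 bits.
Transmission delays (L/R per hop): 1.66038, 0.00287582 ms; sum = 1.66325 ms.
Propagation delays (d/s per hop): 4.33333, 0.000134 ms; sum = 4.33347 ms.
End-to-end = 6.00 ms.

6.00 ms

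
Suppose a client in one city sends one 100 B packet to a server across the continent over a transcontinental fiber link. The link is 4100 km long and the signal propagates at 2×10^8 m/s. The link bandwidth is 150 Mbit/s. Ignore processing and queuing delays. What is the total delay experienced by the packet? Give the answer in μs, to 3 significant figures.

20500 μs

L = 100 × 8 = 800 bits.
Transmission delay = L/R = 800 / 150000000 = 5.33333 μs.
Propagation delay = d/s = 4100000 m / 200000000 m/s = 20500 μs.
Total = 20500 μs.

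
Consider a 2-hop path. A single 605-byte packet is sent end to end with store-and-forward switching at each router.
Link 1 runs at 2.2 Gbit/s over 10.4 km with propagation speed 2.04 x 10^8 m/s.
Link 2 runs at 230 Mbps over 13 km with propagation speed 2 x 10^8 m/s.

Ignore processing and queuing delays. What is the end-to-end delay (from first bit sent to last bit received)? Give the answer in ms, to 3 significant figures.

0.139 ms

L = 605 × 8 = 4840 bits.
Transmission delays (L/R per hop): 0.0022, 0.0210435 ms; sum = 0.0232435 ms.
Propagation delays (d/s per hop): 0.0509804, 0.065 ms; sum = 0.11598 ms.
End-to-end = 0.139 ms.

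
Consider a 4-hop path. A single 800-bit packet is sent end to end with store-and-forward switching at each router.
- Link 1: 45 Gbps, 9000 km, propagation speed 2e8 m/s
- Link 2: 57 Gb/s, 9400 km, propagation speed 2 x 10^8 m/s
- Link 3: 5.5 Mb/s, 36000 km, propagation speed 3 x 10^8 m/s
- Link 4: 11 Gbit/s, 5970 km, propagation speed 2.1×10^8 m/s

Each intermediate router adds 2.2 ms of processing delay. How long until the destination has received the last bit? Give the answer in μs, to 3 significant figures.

Transmission delays (L/R per hop): 0.0177778, 0.0140351, 145.455, 0.0727273 μs; sum = 145.559 μs.
Propagation delays (d/s per hop): 45000, 47000, 120000, 28428.6 μs; sum = 240429 μs.
Processing at 3 router(s): 3 × 2.2 ms = 6600 μs.
End-to-end = 247000 μs.

247000 μs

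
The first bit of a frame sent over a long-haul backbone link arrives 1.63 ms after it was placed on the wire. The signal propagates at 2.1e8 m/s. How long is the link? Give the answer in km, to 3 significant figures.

342 km

d = s × t_prop = 210000000 × 0.00163 = 342 km.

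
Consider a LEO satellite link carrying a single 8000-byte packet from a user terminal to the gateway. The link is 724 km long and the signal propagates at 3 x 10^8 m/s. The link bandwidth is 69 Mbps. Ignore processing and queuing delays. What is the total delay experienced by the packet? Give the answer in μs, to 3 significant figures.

L = 8000 × 8 = 64000 bits.
Transmission delay = L/R = 64000 / 69000000 = 927.536 μs.
Propagation delay = d/s = 724000 m / 300000000 m/s = 2413.33 μs.
Total = 3340 μs.

3340 μs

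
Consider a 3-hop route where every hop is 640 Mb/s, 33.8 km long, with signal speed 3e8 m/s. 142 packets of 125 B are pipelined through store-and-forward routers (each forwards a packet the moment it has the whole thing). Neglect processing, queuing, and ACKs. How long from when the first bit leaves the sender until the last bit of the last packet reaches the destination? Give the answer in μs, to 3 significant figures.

563 μs

Per-hop transmission t_tx = L/R = 1000/640000000 = 1.5625 μs.
Per-hop propagation t_prop = 33800/300000000 = 112.667 μs.
Pipeline fill: first packet needs 3·t_tx to clear all hops; remaining 141 packets each add one t_tx.
Total = (3+142-1)·t_tx + 3·t_prop = 144·1.5625 + 3·112.667 = 563 μs.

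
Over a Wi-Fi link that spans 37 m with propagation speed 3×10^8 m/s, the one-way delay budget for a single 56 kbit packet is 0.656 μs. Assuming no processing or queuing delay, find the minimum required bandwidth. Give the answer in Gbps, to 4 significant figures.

Propagation delay = 37 / 300000000 = 0.123333 μs.
Transmission budget = 0.656 − 0.123333 = 0.532667 μs.
R ≥ L / t_tx = 56000 bits / 5.32667e-07 s = 105.1 Gbps.

105.1 Gbps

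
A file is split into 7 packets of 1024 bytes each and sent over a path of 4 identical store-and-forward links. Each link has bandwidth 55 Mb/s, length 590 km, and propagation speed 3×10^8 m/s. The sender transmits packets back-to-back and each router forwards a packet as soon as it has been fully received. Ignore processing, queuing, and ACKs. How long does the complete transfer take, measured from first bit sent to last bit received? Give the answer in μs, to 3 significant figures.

Per-hop transmission t_tx = L/R = 8192/55000000 = 148.945 μs.
Per-hop propagation t_prop = 590000/300000000 = 1966.67 μs.
Pipeline fill: first packet needs 4·t_tx to clear all hops; remaining 6 packets each add one t_tx.
Total = (4+7-1)·t_tx + 4·t_prop = 10·148.945 + 4·1966.67 = 9360 μs.

9360 μs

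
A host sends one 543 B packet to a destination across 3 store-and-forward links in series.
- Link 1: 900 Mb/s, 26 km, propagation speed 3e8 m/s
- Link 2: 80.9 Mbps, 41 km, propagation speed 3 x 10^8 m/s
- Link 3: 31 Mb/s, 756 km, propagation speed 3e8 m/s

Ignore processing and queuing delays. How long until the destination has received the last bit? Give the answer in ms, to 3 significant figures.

L = 543 × 8 = 4344 bits.
Transmission delays (L/R per hop): 0.00482667, 0.0536959, 0.140129 ms; sum = 0.198652 ms.
Propagation delays (d/s per hop): 0.0866667, 0.136667, 2.52 ms; sum = 2.74333 ms.
End-to-end = 2.94 ms.

2.94 ms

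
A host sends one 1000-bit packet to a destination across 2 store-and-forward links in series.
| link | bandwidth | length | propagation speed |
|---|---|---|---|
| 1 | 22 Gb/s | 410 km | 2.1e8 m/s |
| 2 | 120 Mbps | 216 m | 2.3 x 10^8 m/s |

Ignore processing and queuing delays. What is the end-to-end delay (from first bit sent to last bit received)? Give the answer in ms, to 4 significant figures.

Transmission delays (L/R per hop): 4.54545e-05, 0.00833333 ms; sum = 0.00837879 ms.
Propagation delays (d/s per hop): 1.95238, 0.00093913 ms; sum = 1.95332 ms.
End-to-end = 1.962 ms.

1.962 ms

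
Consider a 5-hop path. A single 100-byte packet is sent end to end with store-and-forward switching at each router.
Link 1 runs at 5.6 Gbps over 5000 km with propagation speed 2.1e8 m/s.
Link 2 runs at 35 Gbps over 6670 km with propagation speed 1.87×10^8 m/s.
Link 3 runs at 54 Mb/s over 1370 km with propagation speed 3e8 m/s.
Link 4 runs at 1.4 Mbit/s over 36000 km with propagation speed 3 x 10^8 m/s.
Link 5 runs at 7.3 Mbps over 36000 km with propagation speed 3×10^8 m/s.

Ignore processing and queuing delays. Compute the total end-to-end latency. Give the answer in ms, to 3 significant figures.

L = 100 × 8 = 800 bits.
Transmission delays (L/R per hop): 0.000142857, 2.28571e-05, 0.0148148, 0.571429, 0.109589 ms; sum = 0.695998 ms.
Propagation delays (d/s per hop): 23.8095, 35.6684, 4.56667, 120, 120 ms; sum = 304.045 ms.
End-to-end = 305 ms.

305 ms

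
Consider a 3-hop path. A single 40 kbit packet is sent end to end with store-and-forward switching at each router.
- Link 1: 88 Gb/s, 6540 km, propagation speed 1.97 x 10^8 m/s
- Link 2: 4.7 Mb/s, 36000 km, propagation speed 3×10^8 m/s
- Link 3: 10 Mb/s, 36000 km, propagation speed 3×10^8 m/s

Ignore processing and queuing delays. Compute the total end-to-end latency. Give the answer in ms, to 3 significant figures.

L = 40000 bits.
Transmission delays (L/R per hop): 0.000454545, 8.51064, 4 ms; sum = 12.5111 ms.
Propagation delays (d/s per hop): 33.198, 120, 120 ms; sum = 273.198 ms.
End-to-end = 286 ms.

286 ms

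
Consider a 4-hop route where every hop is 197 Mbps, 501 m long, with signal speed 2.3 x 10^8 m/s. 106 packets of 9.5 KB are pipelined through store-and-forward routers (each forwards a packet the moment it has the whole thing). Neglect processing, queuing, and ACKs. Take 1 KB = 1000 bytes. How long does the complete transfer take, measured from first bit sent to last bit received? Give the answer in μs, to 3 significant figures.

42100 μs

Per-hop transmission t_tx = L/R = 76000/197000000 = 385.787 μs.
Per-hop propagation t_prop = 501/2.3e+08 = 2.17826 μs.
Pipeline fill: first packet needs 4·t_tx to clear all hops; remaining 105 packets each add one t_tx.
Total = (4+106-1)·t_tx + 4·t_prop = 109·385.787 + 4·2.17826 = 42100 μs.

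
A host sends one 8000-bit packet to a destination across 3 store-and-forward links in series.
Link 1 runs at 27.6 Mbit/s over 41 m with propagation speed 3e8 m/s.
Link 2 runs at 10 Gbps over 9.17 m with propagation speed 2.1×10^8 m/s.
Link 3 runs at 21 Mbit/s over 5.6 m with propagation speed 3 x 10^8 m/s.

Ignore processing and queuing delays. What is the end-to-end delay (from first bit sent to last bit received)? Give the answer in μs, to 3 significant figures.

672 μs

Transmission delays (L/R per hop): 289.855, 0.8, 380.952 μs; sum = 671.607 μs.
Propagation delays (d/s per hop): 0.136667, 0.0436667, 0.0186667 μs; sum = 0.199 μs.
End-to-end = 672 μs.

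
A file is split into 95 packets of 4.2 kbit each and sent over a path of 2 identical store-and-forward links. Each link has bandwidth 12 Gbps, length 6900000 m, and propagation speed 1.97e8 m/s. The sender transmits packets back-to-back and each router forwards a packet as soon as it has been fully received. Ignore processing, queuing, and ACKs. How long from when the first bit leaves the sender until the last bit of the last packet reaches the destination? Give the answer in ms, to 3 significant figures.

Per-hop transmission t_tx = L/R = 4200/12000000000 = 0.00035 ms.
Per-hop propagation t_prop = 6900000/197000000 = 35.0254 ms.
Pipeline fill: first packet needs 2·t_tx to clear all hops; remaining 94 packets each add one t_tx.
Total = (2+95-1)·t_tx + 2·t_prop = 96·0.00035 + 2·35.0254 = 70.1 ms.

70.1 ms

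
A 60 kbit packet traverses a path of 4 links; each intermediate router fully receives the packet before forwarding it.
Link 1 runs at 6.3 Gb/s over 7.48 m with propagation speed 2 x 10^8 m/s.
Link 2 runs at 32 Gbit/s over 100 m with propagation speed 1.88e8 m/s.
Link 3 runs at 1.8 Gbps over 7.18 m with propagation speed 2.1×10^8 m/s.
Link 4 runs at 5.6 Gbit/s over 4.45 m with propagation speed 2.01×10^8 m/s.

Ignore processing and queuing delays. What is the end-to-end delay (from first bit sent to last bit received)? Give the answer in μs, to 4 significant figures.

L = 60000 bits.
Transmission delays (L/R per hop): 9.52381, 1.875, 33.3333, 10.7143 μs; sum = 55.4464 μs.
Propagation delays (d/s per hop): 0.0374, 0.531915, 0.0341905, 0.0221393 μs; sum = 0.625645 μs.
End-to-end = 56.07 μs.

56.07 μs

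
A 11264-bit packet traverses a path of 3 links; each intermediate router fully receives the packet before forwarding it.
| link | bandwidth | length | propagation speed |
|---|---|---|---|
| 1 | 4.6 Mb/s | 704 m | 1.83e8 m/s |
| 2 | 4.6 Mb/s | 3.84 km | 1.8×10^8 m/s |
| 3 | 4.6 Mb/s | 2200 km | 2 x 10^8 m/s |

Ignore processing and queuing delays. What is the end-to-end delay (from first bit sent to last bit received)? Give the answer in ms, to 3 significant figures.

Transmission delay per hop = L/R = 11264/4600000 = 2.4487 ms; 3 hops → 7.34609 ms.
Propagation delays (d/s per hop): 0.00384699, 0.0213333, 11 ms; sum = 11.0252 ms.
End-to-end = 18.4 ms.

18.4 ms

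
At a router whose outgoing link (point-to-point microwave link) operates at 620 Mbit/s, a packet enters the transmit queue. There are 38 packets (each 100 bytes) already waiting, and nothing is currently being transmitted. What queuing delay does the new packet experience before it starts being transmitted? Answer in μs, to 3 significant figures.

49.0 μs

Each queued packet: L/R = 800/620000000 = 1.29032 μs.
38 queued → 49.0323 μs.
Queuing delay = 49.0 μs.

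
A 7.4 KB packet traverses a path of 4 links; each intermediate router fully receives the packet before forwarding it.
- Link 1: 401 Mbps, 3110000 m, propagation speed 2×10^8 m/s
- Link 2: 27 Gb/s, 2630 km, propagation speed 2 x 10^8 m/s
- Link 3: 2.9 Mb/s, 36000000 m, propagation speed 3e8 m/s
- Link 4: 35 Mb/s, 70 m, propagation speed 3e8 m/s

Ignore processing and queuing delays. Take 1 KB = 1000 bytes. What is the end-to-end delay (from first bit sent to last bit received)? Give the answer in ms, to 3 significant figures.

L = 59200 bits.
Transmission delays (L/R per hop): 0.147631, 0.00219259, 20.4138, 1.69143 ms; sum = 22.255 ms.
Propagation delays (d/s per hop): 15.55, 13.15, 120, 0.000233333 ms; sum = 148.7 ms.
End-to-end = 171 ms.

171 ms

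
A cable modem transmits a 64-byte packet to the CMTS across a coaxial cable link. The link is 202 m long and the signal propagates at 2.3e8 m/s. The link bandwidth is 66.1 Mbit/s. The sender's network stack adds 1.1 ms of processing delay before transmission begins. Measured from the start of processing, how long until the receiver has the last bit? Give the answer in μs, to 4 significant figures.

1109 μs

L = 64 × 8 = 512 bits.
Transmission delay = L/R = 512 / 6.61e+07 = 7.74584 μs.
Propagation delay = d/s = 202 m / 2.3e+08 m/s = 0.878261 μs.
Plus processing delay 1.1 ms = 1100 μs.
Total = 1109 μs.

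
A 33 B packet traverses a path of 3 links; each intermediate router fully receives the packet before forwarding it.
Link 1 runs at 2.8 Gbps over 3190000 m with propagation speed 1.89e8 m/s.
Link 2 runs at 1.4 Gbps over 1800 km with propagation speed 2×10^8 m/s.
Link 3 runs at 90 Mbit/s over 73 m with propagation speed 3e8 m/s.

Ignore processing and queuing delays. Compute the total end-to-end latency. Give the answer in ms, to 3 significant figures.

25.9 ms

L = 33 × 8 = 264 bits.
Transmission delays (L/R per hop): 9.42857e-05, 0.000188571, 0.00293333 ms; sum = 0.00321619 ms.
Propagation delays (d/s per hop): 16.8783, 9, 0.000243333 ms; sum = 25.8786 ms.
End-to-end = 25.9 ms.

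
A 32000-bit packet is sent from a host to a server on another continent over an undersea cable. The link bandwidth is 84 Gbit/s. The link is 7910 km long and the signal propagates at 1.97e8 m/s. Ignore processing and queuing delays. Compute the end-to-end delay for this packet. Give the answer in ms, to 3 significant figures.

40.2 ms

Transmission delay = L/R = 32000 / 84000000000 = 0.000380952 ms.
Propagation delay = d/s = 7910000 m / 197000000 m/s = 40.1523 ms.
Total = 40.2 ms.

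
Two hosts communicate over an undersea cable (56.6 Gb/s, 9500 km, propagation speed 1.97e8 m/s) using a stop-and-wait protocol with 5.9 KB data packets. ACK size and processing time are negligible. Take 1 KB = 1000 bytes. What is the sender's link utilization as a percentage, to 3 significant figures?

0.000865 %

t_tx = L/R = 47200/56600000000 = 8.33922e-07 s.
t_prop = 9500000/197000000 = 0.0482234 s; RTT = 0.0964467 s.
Cycle = t_tx + RTT = 0.0964475 s.
Utilization = t_tx / cycle = 8.33922e-07/0.0964475 = 0.000865 %.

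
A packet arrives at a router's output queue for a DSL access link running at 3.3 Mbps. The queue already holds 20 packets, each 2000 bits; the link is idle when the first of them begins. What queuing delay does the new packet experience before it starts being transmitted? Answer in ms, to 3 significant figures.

Each queued packet: L/R = 2000/3300000 = 0.606061 ms.
20 queued → 12.1212 ms.
Queuing delay = 12.1 ms.

12.1 ms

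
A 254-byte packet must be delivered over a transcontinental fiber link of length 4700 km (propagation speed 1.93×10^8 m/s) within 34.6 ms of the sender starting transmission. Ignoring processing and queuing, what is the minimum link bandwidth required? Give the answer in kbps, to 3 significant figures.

198 kbps

L = 2032 bits.
Propagation delay = 4700000 / 193000000 = 24.3523 ms.
Transmission budget = 34.6 − 24.3523 = 10.2477 ms.
R ≥ L / t_tx = 2032 bits / 0.0102477 s = 198 kbps.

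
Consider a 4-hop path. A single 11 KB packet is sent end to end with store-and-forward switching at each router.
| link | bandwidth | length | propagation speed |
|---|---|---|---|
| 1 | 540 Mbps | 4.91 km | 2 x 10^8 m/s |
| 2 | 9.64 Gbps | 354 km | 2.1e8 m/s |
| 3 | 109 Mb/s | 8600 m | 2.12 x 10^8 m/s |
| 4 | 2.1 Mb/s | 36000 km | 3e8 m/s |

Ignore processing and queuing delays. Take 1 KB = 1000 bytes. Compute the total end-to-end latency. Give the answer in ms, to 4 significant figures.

164.6 ms

L = 88000 bits.
Transmission delays (L/R per hop): 0.162963, 0.00912863, 0.807339, 41.9048 ms; sum = 42.8842 ms.
Propagation delays (d/s per hop): 0.02455, 1.68571, 0.040566, 120 ms; sum = 121.751 ms.
End-to-end = 164.6 ms.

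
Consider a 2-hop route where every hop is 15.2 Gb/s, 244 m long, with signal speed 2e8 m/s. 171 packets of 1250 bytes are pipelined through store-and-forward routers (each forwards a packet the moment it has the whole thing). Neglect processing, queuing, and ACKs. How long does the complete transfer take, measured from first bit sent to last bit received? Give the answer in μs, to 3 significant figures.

Per-hop transmission t_tx = L/R = 10000/15200000000 = 0.657895 μs.
Per-hop propagation t_prop = 244/200000000 = 1.22 μs.
Pipeline fill: first packet needs 2·t_tx to clear all hops; remaining 170 packets each add one t_tx.
Total = (2+171-1)·t_tx + 2·t_prop = 172·0.657895 + 2·1.22 = 116 μs.

116 μs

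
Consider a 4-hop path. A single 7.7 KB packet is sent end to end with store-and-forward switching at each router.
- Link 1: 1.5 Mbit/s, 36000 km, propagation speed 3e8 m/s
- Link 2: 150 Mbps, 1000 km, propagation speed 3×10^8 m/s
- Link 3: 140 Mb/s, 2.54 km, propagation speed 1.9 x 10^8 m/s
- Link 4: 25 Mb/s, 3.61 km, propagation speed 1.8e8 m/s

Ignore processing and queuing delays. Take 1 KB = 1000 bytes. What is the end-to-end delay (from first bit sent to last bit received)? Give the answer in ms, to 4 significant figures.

L = 61600 bits.
Transmission delays (L/R per hop): 41.0667, 0.410667, 0.44, 2.464 ms; sum = 44.3813 ms.
Propagation delays (d/s per hop): 120, 3.33333, 0.0133684, 0.0200556 ms; sum = 123.367 ms.
End-to-end = 167.7 ms.

167.7 ms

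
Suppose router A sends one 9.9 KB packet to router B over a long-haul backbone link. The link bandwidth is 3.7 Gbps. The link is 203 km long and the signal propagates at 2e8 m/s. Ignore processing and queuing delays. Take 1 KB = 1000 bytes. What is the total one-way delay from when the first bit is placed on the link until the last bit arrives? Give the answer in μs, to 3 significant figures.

L = 79200 bits.
Transmission delay = L/R = 79200 / 3700000000 = 21.4054 μs.
Propagation delay = d/s = 203000 m / 200000000 m/s = 1015 μs.
Total = 1040 μs.

1040 μs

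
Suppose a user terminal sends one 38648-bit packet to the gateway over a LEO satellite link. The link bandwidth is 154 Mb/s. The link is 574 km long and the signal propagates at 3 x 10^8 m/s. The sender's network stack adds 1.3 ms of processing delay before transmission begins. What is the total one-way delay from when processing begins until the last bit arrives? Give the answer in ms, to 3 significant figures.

Transmission delay = L/R = 38648 / 154000000 = 0.250961 ms.
Propagation delay = d/s = 574000 m / 300000000 m/s = 1.91333 ms.
Plus processing delay 1.3 ms = 1.3 ms.
Total = 3.46 ms.

3.46 ms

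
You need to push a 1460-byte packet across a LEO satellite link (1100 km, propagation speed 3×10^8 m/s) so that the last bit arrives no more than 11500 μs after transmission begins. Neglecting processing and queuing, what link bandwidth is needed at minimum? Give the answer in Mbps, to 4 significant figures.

1.491 Mbps

L = 11680 bits.
Propagation delay = 1100000 / 300000000 = 3666.67 μs.
Transmission budget = 11500 − 3666.67 = 7833.33 μs.
R ≥ L / t_tx = 11680 bits / 0.00783333 s = 1.491 Mbps.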